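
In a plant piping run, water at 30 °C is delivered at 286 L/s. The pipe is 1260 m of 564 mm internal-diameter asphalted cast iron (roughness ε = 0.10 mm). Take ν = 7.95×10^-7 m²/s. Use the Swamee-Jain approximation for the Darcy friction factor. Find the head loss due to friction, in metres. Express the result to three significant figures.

V = 4Q/(πD²) = 4·0.286/(π·0.564²) = 1.145 m/s
Re = VD/ν = 1.145·0.564/7.95×10^-7 = 8.12×10^5 → turbulent
ε/D = 0.10/564 = 1.77×10^-4
Swamee-Jain: f = 0.01471
h_f = f(L/D)V²/(2g) = 0.01471·(1260/0.564)·1.145²/(2·9.81) = 2.195 m

h_f ≈ 2.20 m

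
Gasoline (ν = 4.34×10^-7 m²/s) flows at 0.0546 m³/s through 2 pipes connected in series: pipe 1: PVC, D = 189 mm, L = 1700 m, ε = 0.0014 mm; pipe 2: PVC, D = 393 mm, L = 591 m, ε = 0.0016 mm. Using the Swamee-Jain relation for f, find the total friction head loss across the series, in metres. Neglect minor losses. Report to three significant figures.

H ≈ 21.2 m

Pipe 1: V = 1.946 m/s, Re = 8.48×10^5, ε/D = 7.41×10^-6, f = 0.01210, h_1 = f(L/D)V²/2g = 21.02 m
Pipe 2: V = 0.4501 m/s, Re = 4.08×10^5, ε/D = 4.07×10^-6, f = 0.01364, h_2 = f(L/D)V²/2g = 0.2118 m
Series → Q common, losses add: H = Σh = 21.23 m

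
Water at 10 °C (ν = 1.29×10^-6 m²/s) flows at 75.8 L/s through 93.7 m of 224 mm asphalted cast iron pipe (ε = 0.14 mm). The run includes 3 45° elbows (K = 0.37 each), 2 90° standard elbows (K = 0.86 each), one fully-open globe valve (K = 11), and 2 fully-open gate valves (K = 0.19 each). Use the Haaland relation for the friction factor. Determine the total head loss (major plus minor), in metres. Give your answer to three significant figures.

H_L ≈ 4.15 m

V = 4Q/(πD²) = 1.923 m/s; V²/2g = 0.1886 m
Re = 3.34×10^5, ε/D = 6.25×10^-4 → f = 0.01866 (Haaland)
Major: h_f = f(L/D)·V²/2g = 0.01866·418.3·0.1886 = 1.472 m
Minor: ΣK = 14.2; h_m = ΣK·V²/2g = 2.680 m
Total H_L = 1.472 + 2.680 = 4.151 m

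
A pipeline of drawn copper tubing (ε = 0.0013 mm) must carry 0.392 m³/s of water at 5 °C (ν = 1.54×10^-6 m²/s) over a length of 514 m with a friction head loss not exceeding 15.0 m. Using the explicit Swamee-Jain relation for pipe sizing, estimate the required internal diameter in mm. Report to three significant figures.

Swamee-Jain (Type III): D = 0.66·[ε^1.25·(LQ²/(gh_f))^4.75 + ν·Q^9.4·(L/(gh_f))^5.2]^0.04
LQ²/(gh_f) = 0.5368; L/(gh_f) = 3.493
Term 1 = ε^1.25·(…)^4.75 = 2.28×10^-9; Term 2 = ν·Q^9.4·(…)^5.2 = 1.55×10^-7
D = 0.66·(2.28×10^-9 + 1.55×10^-7)^0.04 = 0.3527 m = 353 mm
Check: V = 4.01 m/s, Re = 9.19×10^5, f = 0.01186, h_f = 14.2 m ≈ 15.0 m ✓

D ≈ 353 mm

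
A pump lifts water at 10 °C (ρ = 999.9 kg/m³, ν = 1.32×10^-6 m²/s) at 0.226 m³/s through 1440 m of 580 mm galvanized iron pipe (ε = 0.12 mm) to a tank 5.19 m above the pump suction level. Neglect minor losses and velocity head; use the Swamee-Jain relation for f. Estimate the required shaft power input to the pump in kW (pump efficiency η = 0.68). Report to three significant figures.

V = 4Q/(πD²) = 0.8554 m/s; Re = 3.76×10^5; ε/D = 2.07×10^-4; f = 0.01599
h_f = f(L/D)V²/2g = 1.480 m
Total head H = z + h_f = 5.19 + 1.480 = 6.670 m
P_hyd = ρgQH = 999.9·9.81·0.226·6.670 = 14.79 kW
P_shaft = P_hyd/η = 14.79/0.68 = 21.75 kW

P_shaft ≈ 21.7 kW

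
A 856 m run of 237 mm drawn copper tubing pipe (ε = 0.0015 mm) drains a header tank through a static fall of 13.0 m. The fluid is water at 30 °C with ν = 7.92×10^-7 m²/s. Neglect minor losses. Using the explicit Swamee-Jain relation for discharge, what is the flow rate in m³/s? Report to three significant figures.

Swamee-Jain (Type II): Q = -0.965·√(gD⁵h_f/L)·ln[ε/(3.7D) + √(3.17ν²L/(gD³h_f))]
√(gD⁵h_f/L) = √(9.81·0.237⁵·13.0/856) = 0.01055
ε/(3.7D) = 1.71×10^-6; √(3.17ν²L/(gD³h_f)) = 3.17×10^-5
Q = -0.965·0.01055·ln(3.337×10^-5) = 0.1050 m³/s
Check: V = 2.38 m/s, Re = 7.12×10^5, f = 0.01243, h_f = 13.0 m ≈ 13.0 m ✓

Q ≈ 0.105 m³/s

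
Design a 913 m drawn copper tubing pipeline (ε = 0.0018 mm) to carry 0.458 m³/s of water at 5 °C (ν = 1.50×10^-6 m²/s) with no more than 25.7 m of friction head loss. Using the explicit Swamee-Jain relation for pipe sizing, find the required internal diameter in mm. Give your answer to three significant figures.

Swamee-Jain (Type III): D = 0.66·[ε^1.25·(LQ²/(gh_f))^4.75 + ν·Q^9.4·(L/(gh_f))^5.2]^0.04
LQ²/(gh_f) = 0.7596; L/(gh_f) = 3.621
Term 1 = ε^1.25·(…)^4.75 = 1.79×10^-8; Term 2 = ν·Q^9.4·(…)^5.2 = 7.84×10^-7
D = 0.66·(1.79×10^-8 + 7.84×10^-7)^0.04 = 0.3765 m = 376 mm
Check: V = 4.11 m/s, Re = 1.03×10^6, f = 0.01167, h_f = 24.4 m ≈ 25.7 m ✓

D ≈ 376 mm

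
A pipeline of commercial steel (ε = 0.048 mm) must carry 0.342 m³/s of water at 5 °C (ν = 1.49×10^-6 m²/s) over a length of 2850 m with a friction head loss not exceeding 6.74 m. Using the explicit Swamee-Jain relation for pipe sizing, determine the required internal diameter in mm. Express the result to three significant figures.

D ≈ 572 mm

Swamee-Jain (Type III): D = 0.66·[ε^1.25·(LQ²/(gh_f))^4.75 + ν·Q^9.4·(L/(gh_f))^5.2]^0.04
LQ²/(gh_f) = 5.042; L/(gh_f) = 43.10
Term 1 = ε^1.25·(…)^4.75 = 0.00868; Term 2 = ν·Q^9.4·(…)^5.2 = 0.0196
D = 0.66·(0.00868 + 0.0196)^0.04 = 0.5723 m = 572 mm
Check: V = 1.33 m/s, Re = 5.11×10^5, f = 0.01424, h_f = 6.39 m ≈ 6.74 m ✓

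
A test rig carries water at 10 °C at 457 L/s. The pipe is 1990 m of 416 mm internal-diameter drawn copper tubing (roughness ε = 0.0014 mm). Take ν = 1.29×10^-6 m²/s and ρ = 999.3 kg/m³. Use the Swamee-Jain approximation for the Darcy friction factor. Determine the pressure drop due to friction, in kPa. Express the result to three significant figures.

Δp ≈ 312 kPa

V = 4Q/(πD²) = 4·0.457/(π·0.416²) = 3.362 m/s
Re = VD/ν = 3.362·0.416/1.29×10^-6 = 1.08×10^6 → turbulent
ε/D = 0.0014/416 = 3.37×10^-6
Swamee-Jain: f = 0.01154
h_f = f(L/D)V²/(2g) = 0.01154·(1990/0.416)·3.362²/(2·9.81) = 31.81 m
Δp = ρg·h_f = 999.3·9.81·31.81 = 311.8 kPa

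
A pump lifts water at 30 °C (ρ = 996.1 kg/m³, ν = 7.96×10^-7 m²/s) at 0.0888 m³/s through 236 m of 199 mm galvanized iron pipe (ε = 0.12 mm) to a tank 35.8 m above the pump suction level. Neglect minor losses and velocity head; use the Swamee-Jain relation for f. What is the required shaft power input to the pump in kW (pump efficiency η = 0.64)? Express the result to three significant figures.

P_shaft ≈ 60.7 kW

V = 4Q/(πD²) = 2.855 m/s; Re = 7.14×10^5; ε/D = 6.03×10^-4; f = 0.01814
h_f = f(L/D)V²/2g = 8.938 m
Total head H = z + h_f = 35.8 + 8.938 = 44.74 m
P_hyd = ρgQH = 996.1·9.81·0.0888·44.74 = 38.82 kW
P_shaft = P_hyd/η = 38.82/0.64 = 60.66 kW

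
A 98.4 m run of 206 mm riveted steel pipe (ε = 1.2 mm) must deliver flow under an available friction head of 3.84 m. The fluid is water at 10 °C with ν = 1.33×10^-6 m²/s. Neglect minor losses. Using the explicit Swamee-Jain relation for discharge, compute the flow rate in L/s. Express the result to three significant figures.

Q ≈ 73.9 L/s

Swamee-Jain (Type II): Q = -0.965·√(gD⁵h_f/L)·ln[ε/(3.7D) + √(3.17ν²L/(gD³h_f))]
√(gD⁵h_f/L) = √(9.81·0.206⁵·3.84/98.4) = 0.01192
ε/(3.7D) = 0.00157; √(3.17ν²L/(gD³h_f)) = 4.09×10^-5
Q = -0.965·0.01192·ln(0.001615) = 0.07392 m³/s
Check: V = 2.22 m/s, Re = 3.44×10^5, f = 0.03219, h_f = 3.86 m ≈ 3.84 m ✓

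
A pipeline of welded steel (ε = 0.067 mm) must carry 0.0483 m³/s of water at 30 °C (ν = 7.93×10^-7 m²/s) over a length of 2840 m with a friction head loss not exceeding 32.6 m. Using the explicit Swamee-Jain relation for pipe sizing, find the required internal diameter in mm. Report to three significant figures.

Swamee-Jain (Type III): D = 0.66·[ε^1.25·(LQ²/(gh_f))^4.75 + ν·Q^9.4·(L/(gh_f))^5.2]^0.04
LQ²/(gh_f) = 0.02072; L/(gh_f) = 8.880
Term 1 = ε^1.25·(…)^4.75 = 6.10×10^-14; Term 2 = ν·Q^9.4·(…)^5.2 = 2.89×10^-14
D = 0.66·(6.10×10^-14 + 2.89×10^-14)^0.04 = 0.1985 m = 198 mm
Check: V = 1.56 m/s, Re = 3.91×10^5, f = 0.01695, h_f = 30.1 m ≈ 32.6 m ✓

D ≈ 198 mm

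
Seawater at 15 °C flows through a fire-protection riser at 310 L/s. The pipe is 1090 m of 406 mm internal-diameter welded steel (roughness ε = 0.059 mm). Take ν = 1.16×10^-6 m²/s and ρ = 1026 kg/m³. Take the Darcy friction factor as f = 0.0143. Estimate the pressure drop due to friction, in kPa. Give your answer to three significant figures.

Δp ≈ 113 kPa

V = 4Q/(πD²) = 4·0.310/(π·0.406²) = 2.395 m/s
h_f = f(L/D)V²/(2g) = 0.01430·(1090/0.406)·2.395²/(2·9.81) = 11.22 m
Δp = ρg·h_f = 1026·9.81·11.22 = 112.9 kPa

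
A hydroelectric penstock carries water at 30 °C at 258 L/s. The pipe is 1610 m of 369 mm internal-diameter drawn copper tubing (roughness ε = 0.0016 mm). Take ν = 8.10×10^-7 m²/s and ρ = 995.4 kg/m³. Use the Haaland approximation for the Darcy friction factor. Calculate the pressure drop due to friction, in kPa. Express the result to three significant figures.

V = 4Q/(πD²) = 4·0.258/(π·0.369²) = 2.413 m/s
Re = VD/ν = 2.413·0.369/8.10×10^-7 = 1.10×10^6 → turbulent
ε/D = 0.0016/369 = 4.34×10^-6
Haaland: f = 0.01148
h_f = f(L/D)V²/(2g) = 0.01148·(1610/0.369)·2.413²/(2·9.81) = 14.86 m
Δp = ρg·h_f = 995.4·9.81·14.86 = 145.1 kPa

Δp ≈ 145 kPa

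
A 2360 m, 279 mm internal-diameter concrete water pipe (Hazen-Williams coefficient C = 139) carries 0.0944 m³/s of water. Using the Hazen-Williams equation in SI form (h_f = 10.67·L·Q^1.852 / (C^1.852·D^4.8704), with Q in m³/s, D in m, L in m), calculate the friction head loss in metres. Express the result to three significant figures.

h_f ≈ 17.1 m

h_f = 10.67·2360·0.0944^1.852 / (139^1.852·0.279^4.8704) = 17.14 m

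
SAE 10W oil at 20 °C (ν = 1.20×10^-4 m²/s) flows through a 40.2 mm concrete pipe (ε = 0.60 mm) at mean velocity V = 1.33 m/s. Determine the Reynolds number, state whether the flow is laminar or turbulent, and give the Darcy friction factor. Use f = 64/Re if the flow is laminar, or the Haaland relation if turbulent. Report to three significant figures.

Re ≈ 446; laminar; f = 64/Re ≈ 0.144

Re = VD/ν = 1.330·0.0402/1.20×10^-4 = 446
Re < 2300 → laminar → f = 64/Re = 0.1436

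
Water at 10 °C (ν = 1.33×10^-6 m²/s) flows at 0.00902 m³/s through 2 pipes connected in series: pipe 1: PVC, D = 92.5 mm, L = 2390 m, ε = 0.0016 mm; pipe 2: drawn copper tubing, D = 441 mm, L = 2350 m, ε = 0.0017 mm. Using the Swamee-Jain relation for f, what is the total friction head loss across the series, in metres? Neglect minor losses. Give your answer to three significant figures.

H ≈ 43.3 m

Pipe 1: V = 1.342 m/s, Re = 9.34×10^4, ε/D = 1.73×10^-5, f = 0.01822, h_1 = f(L/D)V²/2g = 43.24 m
Pipe 2: V = 0.05905 m/s, Re = 1.96×10^4, ε/D = 3.85×10^-6, f = 0.02596, h_2 = f(L/D)V²/2g = 0.02459 m
Series → Q common, losses add: H = Σh = 43.26 m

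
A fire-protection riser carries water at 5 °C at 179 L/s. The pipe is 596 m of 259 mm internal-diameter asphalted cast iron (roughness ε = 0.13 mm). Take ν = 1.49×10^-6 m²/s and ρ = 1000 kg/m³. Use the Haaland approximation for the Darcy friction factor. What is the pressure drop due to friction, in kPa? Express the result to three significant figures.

Δp ≈ 232 kPa

V = 4Q/(πD²) = 4·0.179/(π·0.259²) = 3.398 m/s
Re = VD/ν = 3.398·0.259/1.49×10^-6 = 5.91×10^5 → turbulent
ε/D = 0.13/259 = 5.02×10^-4
Haaland: f = 0.01747
h_f = f(L/D)V²/(2g) = 0.01747·(596/0.259)·3.398²/(2·9.81) = 23.65 m
Δp = ρg·h_f = 1000·9.81·23.65 = 232.0 kPa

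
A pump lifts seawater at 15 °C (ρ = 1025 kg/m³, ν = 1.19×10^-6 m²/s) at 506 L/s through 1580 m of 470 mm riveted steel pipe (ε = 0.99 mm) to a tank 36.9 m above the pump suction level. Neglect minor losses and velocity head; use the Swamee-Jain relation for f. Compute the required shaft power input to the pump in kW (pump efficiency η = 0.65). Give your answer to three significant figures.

V = 4Q/(πD²) = 2.917 m/s; Re = 1.15×10^6; ε/D = 0.00211; f = 0.02397
h_f = f(L/D)V²/2g = 34.93 m
Total head H = z + h_f = 36.9 + 34.93 = 71.83 m
P_hyd = ρgQH = 1025·9.81·0.506·71.83 = 365.5 kW
P_shaft = P_hyd/η = 365.5/0.65 = 562.3 kW

P_shaft ≈ 562 kW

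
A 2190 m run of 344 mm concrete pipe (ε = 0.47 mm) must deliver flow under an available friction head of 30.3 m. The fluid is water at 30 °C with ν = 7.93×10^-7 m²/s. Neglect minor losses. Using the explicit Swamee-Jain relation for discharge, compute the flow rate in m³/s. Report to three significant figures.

Q ≈ 0.194 m³/s

Swamee-Jain (Type II): Q = -0.965·√(gD⁵h_f/L)·ln[ε/(3.7D) + √(3.17ν²L/(gD³h_f))]
√(gD⁵h_f/L) = √(9.81·0.344⁵·30.3/2190) = 0.02557
ε/(3.7D) = 3.69×10^-4; √(3.17ν²L/(gD³h_f)) = 1.90×10^-5
Q = -0.965·0.02557·ln(3.883×10^-4) = 0.1938 m³/s
Check: V = 2.09 m/s, Re = 9.05×10^5, f = 0.02157, h_f = 30.4 m ≈ 30.3 m ✓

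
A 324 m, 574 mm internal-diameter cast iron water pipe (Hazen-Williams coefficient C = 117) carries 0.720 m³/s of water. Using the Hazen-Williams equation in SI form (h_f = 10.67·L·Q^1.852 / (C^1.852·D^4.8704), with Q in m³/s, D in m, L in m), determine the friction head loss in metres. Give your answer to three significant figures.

h_f ≈ 4.15 m

h_f = 10.67·324·0.720^1.852 / (117^1.852·0.574^4.8704) = 4.153 m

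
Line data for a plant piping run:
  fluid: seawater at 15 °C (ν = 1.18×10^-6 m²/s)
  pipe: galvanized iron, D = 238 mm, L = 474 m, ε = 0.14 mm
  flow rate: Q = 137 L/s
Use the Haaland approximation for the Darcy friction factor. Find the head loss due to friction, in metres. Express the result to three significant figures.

h_f ≈ 17.3 m

V = 4Q/(πD²) = 4·0.137/(π·0.238²) = 3.079 m/s
Re = VD/ν = 3.079·0.238/1.18×10^-6 = 6.21×10^5 → turbulent
ε/D = 0.14/238 = 5.88×10^-4
Haaland: f = 0.01798
h_f = f(L/D)V²/(2g) = 0.01798·(474/0.238)·3.079²/(2·9.81) = 17.30 m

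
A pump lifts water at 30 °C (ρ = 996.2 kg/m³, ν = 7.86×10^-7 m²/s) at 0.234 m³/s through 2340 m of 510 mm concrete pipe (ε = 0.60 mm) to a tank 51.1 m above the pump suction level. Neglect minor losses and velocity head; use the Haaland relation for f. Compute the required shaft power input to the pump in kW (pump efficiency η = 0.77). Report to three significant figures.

V = 4Q/(πD²) = 1.145 m/s; Re = 7.43×10^5; ε/D = 0.00118; f = 0.02079
h_f = f(L/D)V²/2g = 6.380 m
Total head H = z + h_f = 51.1 + 6.380 = 57.48 m
P_hyd = ρgQH = 996.2·9.81·0.234·57.48 = 131.4 kW
P_shaft = P_hyd/η = 131.4/0.77 = 170.7 kW

P_shaft ≈ 171 kW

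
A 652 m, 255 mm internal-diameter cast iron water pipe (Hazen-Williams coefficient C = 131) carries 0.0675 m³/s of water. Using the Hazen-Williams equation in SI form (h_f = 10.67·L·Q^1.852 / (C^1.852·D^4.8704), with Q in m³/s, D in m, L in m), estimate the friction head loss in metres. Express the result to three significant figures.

h_f ≈ 4.40 m

h_f = 10.67·652·0.0675^1.852 / (131^1.852·0.255^4.8704) = 4.400 m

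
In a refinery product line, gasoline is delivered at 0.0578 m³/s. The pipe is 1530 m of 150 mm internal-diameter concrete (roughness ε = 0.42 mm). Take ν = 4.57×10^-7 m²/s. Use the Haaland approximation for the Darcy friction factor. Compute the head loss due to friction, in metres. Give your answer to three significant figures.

V = 4Q/(πD²) = 4·0.0578/(π·0.150²) = 3.271 m/s
Re = VD/ν = 3.271·0.150/4.57×10^-7 = 1.07×10^6 → turbulent
ε/D = 0.42/150 = 0.00280
Haaland: f = 0.02584
h_f = f(L/D)V²/(2g) = 0.02584·(1530/0.150)·3.271²/(2·9.81) = 143.7 m

h_f ≈ 144 m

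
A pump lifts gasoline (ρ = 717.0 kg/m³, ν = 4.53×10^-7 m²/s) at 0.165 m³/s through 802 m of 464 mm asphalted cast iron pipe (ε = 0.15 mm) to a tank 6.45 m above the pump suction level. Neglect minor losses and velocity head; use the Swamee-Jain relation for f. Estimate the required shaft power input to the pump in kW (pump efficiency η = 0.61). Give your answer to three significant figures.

P_shaft ≈ 14.8 kW

V = 4Q/(πD²) = 0.9758 m/s; Re = 9.99×10^5; ε/D = 3.23×10^-4; f = 0.01596
h_f = f(L/D)V²/2g = 1.339 m
Total head H = z + h_f = 6.45 + 1.339 = 7.789 m
P_hyd = ρgQH = 717.0·9.81·0.165·7.789 = 9.040 kW
P_shaft = P_hyd/η = 9.040/0.61 = 14.82 kW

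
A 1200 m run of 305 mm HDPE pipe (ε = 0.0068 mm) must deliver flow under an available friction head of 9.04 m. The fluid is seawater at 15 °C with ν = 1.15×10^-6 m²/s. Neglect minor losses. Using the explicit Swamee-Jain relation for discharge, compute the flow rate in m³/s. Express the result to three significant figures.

Swamee-Jain (Type II): Q = -0.965·√(gD⁵h_f/L)·ln[ε/(3.7D) + √(3.17ν²L/(gD³h_f))]
√(gD⁵h_f/L) = √(9.81·0.305⁵·9.04/1200) = 0.01397
ε/(3.7D) = 6.03×10^-6; √(3.17ν²L/(gD³h_f)) = 4.47×10^-5
Q = -0.965·0.01397·ln(5.074×10^-5) = 0.1333 m³/s
Check: V = 1.82 m/s, Re = 4.84×10^5, f = 0.01351, h_f = 9.02 m ≈ 9.04 m ✓

Q ≈ 0.133 m³/s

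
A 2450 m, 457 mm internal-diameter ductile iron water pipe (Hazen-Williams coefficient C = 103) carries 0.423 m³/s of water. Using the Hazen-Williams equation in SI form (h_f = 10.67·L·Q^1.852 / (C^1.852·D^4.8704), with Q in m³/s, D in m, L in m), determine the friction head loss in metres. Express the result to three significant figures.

h_f = 10.67·2450·0.423^1.852 / (103^1.852·0.457^4.8704) = 45.07 m

h_f ≈ 45.1 m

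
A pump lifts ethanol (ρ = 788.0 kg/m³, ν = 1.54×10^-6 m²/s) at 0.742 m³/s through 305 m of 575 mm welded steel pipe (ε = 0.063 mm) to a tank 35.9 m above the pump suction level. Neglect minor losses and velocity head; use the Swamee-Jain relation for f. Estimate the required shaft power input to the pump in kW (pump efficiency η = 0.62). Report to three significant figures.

V = 4Q/(πD²) = 2.857 m/s; Re = 1.07×10^6; ε/D = 1.10×10^-4; f = 0.01358
h_f = f(L/D)V²/2g = 2.997 m
Total head H = z + h_f = 35.9 + 2.997 = 38.90 m
P_hyd = ρgQH = 788.0·9.81·0.742·38.90 = 223.1 kW
P_shaft = P_hyd/η = 223.1/0.62 = 359.9 kW

P_shaft ≈ 360 kW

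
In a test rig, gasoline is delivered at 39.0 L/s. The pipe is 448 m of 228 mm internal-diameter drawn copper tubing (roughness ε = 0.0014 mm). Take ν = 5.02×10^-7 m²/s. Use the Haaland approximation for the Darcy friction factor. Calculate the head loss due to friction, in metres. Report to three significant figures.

h_f ≈ 1.23 m

V = 4Q/(πD²) = 4·0.0390/(π·0.228²) = 0.9552 m/s
Re = VD/ν = 0.9552·0.228/5.02×10^-7 = 4.34×10^5 → turbulent
ε/D = 0.0014/228 = 6.14×10^-6
Haaland: f = 0.01346
h_f = f(L/D)V²/(2g) = 0.01346·(448/0.228)·0.9552²/(2·9.81) = 1.230 m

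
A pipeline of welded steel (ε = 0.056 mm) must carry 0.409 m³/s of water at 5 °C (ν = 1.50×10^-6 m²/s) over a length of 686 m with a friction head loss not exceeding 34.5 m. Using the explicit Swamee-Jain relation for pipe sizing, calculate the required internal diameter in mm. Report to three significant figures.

D ≈ 334 mm

Swamee-Jain (Type III): D = 0.66·[ε^1.25·(LQ²/(gh_f))^4.75 + ν·Q^9.4·(L/(gh_f))^5.2]^0.04
LQ²/(gh_f) = 0.3391; L/(gh_f) = 2.027
Term 1 = ε^1.25·(…)^4.75 = 2.84×10^-8; Term 2 = ν·Q^9.4·(…)^5.2 = 1.32×10^-8
D = 0.66·(2.84×10^-8 + 1.32×10^-8)^0.04 = 0.3345 m = 334 mm
Check: V = 4.66 m/s, Re = 1.04×10^6, f = 0.01437, h_f = 32.5 m ≈ 34.5 m ✓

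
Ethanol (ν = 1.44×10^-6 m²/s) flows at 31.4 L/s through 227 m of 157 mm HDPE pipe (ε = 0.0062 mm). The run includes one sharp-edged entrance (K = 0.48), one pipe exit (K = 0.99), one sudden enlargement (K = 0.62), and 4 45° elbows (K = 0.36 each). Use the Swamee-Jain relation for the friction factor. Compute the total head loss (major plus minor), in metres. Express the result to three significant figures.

H_L ≈ 3.62 m

V = 4Q/(πD²) = 1.622 m/s; V²/2g = 0.1341 m
Re = 1.77×10^5, ε/D = 3.95×10^-5 → f = 0.01624 (Swamee-Jain)
Major: h_f = f(L/D)·V²/2g = 0.01624·1446·0.1341 = 3.149 m
Minor: ΣK = 3.53; h_m = ΣK·V²/2g = 0.4733 m
Total H_L = 3.149 + 0.4733 = 3.622 m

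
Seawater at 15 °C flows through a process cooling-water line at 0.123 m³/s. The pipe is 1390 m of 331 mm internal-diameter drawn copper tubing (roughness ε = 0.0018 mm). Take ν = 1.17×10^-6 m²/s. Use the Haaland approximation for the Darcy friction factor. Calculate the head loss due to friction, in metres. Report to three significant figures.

V = 4Q/(πD²) = 4·0.123/(π·0.331²) = 1.429 m/s
Re = VD/ν = 1.429·0.331/1.17×10^-6 = 4.04×10^5 → turbulent
ε/D = 0.0018/331 = 5.44×10^-6
Haaland: f = 0.01362
h_f = f(L/D)V²/(2g) = 0.01362·(1390/0.331)·1.429²/(2·9.81) = 5.959 m

h_f ≈ 5.96 m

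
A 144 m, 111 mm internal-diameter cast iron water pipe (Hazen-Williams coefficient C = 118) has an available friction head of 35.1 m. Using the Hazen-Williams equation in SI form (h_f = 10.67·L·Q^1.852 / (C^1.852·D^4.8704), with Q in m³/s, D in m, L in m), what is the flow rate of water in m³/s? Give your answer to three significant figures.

Q ≈ 0.0473 m³/s

Rearranging: Q = [h_f·C^1.852·D^4.8704 / (10.67·L)]^(1/1.852)
Q = [35.1·118^1.852·0.111^4.8704 / (10.67·144)]^0.540 = 0.04732 m³/s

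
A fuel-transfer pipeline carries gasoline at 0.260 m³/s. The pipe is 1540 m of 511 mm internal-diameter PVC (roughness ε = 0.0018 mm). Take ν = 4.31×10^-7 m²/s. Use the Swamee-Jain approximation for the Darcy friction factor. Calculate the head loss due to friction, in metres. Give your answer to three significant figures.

V = 4Q/(πD²) = 4·0.260/(π·0.511²) = 1.268 m/s
Re = VD/ν = 1.268·0.511/4.31×10^-7 = 1.50×10^6 → turbulent
ε/D = 0.0018/511 = 3.52×10^-6
Swamee-Jain: f = 0.01096
h_f = f(L/D)V²/(2g) = 0.01096·(1540/0.511)·1.268²/(2·9.81) = 2.707 m

h_f ≈ 2.71 m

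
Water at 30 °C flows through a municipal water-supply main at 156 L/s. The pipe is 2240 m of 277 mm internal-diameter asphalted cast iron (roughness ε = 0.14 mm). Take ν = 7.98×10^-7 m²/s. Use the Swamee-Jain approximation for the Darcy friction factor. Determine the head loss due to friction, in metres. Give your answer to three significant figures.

V = 4Q/(πD²) = 4·0.156/(π·0.277²) = 2.589 m/s
Re = VD/ν = 2.589·0.277/7.98×10^-7 = 8.99×10^5 → turbulent
ε/D = 0.14/277 = 5.05×10^-4
Swamee-Jain: f = 0.01739
h_f = f(L/D)V²/(2g) = 0.01739·(2240/0.277)·2.589²/(2·9.81) = 48.04 m

h_f ≈ 48.0 m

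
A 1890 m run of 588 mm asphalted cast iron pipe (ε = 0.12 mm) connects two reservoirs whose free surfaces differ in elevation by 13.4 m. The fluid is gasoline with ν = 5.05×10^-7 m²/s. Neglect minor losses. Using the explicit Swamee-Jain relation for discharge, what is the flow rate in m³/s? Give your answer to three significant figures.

Q ≈ 0.653 m³/s

Swamee-Jain (Type II): Q = -0.965·√(gD⁵h_f/L)·ln[ε/(3.7D) + √(3.17ν²L/(gD³h_f))]
√(gD⁵h_f/L) = √(9.81·0.588⁵·13.4/1890) = 0.06992
ε/(3.7D) = 5.52×10^-5; √(3.17ν²L/(gD³h_f)) = 7.56×10^-6
Q = -0.965·0.06992·ln(6.272×10^-5) = 0.6529 m³/s
Check: V = 2.40 m/s, Re = 2.80×10^6, f = 0.01422, h_f = 13.5 m ≈ 13.4 m ✓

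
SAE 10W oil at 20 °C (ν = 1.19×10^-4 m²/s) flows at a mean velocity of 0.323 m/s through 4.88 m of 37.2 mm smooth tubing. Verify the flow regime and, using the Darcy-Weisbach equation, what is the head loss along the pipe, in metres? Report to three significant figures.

Re = VD/ν = 0.323·0.03720/1.19×10^-4 = 101 → laminar (Re < 2300)
f = 64/Re = 0.6338
h_f = f(L/D)V²/(2g) = 0.6338·(4.88/0.03720)·0.323²/(2·9.81) = 0.4421 m

h_f ≈ 0.442 m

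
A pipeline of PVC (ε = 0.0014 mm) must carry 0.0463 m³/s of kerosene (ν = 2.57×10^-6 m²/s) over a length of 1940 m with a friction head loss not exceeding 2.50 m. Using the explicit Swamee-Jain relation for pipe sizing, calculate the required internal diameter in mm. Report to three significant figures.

D ≈ 308 mm

Swamee-Jain (Type III): D = 0.66·[ε^1.25·(LQ²/(gh_f))^4.75 + ν·Q^9.4·(L/(gh_f))^5.2]^0.04
LQ²/(gh_f) = 0.1696; L/(gh_f) = 79.10
Term 1 = ε^1.25·(…)^4.75 = 1.05×10^-11; Term 2 = ν·Q^9.4·(…)^5.2 = 5.46×10^-9
D = 0.66·(1.05×10^-11 + 5.46×10^-9)^0.04 = 0.3084 m = 308 mm
Check: V = 0.620 m/s, Re = 7.44×10^4, f = 0.01904, h_f = 2.35 m ≈ 2.50 m ✓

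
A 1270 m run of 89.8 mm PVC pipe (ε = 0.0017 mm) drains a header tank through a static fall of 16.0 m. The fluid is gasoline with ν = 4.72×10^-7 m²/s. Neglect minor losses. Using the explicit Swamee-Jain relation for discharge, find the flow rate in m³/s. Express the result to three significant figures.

Swamee-Jain (Type II): Q = -0.965·√(gD⁵h_f/L)·ln[ε/(3.7D) + √(3.17ν²L/(gD³h_f))]
√(gD⁵h_f/L) = √(9.81·0.0898⁵·16.0/1270) = 8.495×10^-4
ε/(3.7D) = 5.12×10^-6; √(3.17ν²L/(gD³h_f)) = 8.88×10^-5
Q = -0.965·8.495×10^-4·ln(9.395×10^-5) = 0.007602 m³/s
Check: V = 1.20 m/s, Re = 2.28×10^5, f = 0.01533, h_f = 15.9 m ≈ 16.0 m ✓

Q ≈ 0.00760 m³/s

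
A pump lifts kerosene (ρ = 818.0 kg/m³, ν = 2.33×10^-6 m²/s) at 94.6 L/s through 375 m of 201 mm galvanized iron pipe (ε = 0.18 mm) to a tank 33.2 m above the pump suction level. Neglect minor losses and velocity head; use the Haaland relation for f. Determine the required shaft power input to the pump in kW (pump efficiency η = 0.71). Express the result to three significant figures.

P_shaft ≈ 53.8 kW

V = 4Q/(πD²) = 2.981 m/s; Re = 2.57×10^5; ε/D = 8.96×10^-4; f = 0.02021
h_f = f(L/D)V²/2g = 17.08 m
Total head H = z + h_f = 33.2 + 17.08 = 50.28 m
P_hyd = ρgQH = 818.0·9.81·0.0946·50.28 = 38.17 kW
P_shaft = P_hyd/η = 38.17/0.71 = 53.76 kW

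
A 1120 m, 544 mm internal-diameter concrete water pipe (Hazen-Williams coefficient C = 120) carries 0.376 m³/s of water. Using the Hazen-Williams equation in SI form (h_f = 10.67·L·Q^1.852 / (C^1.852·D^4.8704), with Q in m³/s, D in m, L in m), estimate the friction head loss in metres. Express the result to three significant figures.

h_f ≈ 5.34 m

h_f = 10.67·1120·0.376^1.852 / (120^1.852·0.544^4.8704) = 5.342 m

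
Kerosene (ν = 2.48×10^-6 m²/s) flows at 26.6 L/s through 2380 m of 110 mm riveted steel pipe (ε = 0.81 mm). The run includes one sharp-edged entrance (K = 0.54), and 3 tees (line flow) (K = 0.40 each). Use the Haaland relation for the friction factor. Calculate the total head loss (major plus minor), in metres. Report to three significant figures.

H_L ≈ 302 m

V = 4Q/(πD²) = 2.799 m/s; V²/2g = 0.3993 m
Re = 1.24×10^5, ε/D = 0.00736 → f = 0.03488 (Haaland)
Major: h_f = f(L/D)·V²/2g = 0.03488·21636·0.3993 = 301.3 m
Minor: ΣK = 1.74; h_m = ΣK·V²/2g = 0.6948 m
Total H_L = 301.3 + 0.6948 = 302.0 m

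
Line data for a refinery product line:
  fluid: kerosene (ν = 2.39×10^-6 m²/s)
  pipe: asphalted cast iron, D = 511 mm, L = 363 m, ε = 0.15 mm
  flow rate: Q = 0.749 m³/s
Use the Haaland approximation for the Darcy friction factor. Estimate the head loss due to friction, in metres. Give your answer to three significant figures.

V = 4Q/(πD²) = 4·0.749/(π·0.511²) = 3.652 m/s
Re = VD/ν = 3.652·0.511/2.39×10^-6 = 7.81×10^5 → turbulent
ε/D = 0.15/511 = 2.94×10^-4
Haaland: f = 0.01571
h_f = f(L/D)V²/(2g) = 0.01571·(363/0.511)·3.652²/(2·9.81) = 7.586 m

h_f ≈ 7.59 m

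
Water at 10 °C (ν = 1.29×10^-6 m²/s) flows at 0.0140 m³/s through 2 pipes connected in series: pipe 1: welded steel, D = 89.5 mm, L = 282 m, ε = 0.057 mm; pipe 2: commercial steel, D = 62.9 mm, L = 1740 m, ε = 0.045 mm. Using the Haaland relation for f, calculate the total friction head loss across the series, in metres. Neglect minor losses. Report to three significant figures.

H ≈ 576 m

Pipe 1: V = 2.225 m/s, Re = 1.54×10^5, ε/D = 6.37×10^-4, f = 0.01974, h_1 = f(L/D)V²/2g = 15.70 m
Pipe 2: V = 4.505 m/s, Re = 2.20×10^5, ε/D = 7.15×10^-4, f = 0.01957, h_2 = f(L/D)V²/2g = 560.2 m
Series → Q common, losses add: H = Σh = 575.9 m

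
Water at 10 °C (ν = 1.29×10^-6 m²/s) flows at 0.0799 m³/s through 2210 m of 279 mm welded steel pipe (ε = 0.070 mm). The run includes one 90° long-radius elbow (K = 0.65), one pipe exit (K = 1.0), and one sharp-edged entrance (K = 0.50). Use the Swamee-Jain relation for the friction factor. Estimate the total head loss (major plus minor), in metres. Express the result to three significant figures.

V = 4Q/(πD²) = 1.307 m/s; V²/2g = 0.08706 m
Re = 2.83×10^5, ε/D = 2.51×10^-4 → f = 0.01681 (Swamee-Jain)
Major: h_f = f(L/D)·V²/2g = 0.01681·7921·0.08706 = 11.59 m
Minor: ΣK = 2.15; h_m = ΣK·V²/2g = 0.1872 m
Total H_L = 11.59 + 0.1872 = 11.78 m

H_L ≈ 11.8 m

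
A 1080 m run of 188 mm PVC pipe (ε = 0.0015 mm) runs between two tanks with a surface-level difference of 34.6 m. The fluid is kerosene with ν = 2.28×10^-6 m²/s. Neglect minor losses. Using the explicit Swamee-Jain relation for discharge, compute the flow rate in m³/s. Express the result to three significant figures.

Swamee-Jain (Type II): Q = -0.965·√(gD⁵h_f/L)·ln[ε/(3.7D) + √(3.17ν²L/(gD³h_f))]
√(gD⁵h_f/L) = √(9.81·0.188⁵·34.6/1080) = 0.008591
ε/(3.7D) = 2.16×10^-6; √(3.17ν²L/(gD³h_f)) = 8.88×10^-5
Q = -0.965·0.008591·ln(9.099×10^-5) = 0.07714 m³/s
Check: V = 2.78 m/s, Re = 2.29×10^5, f = 0.01521, h_f = 34.4 m ≈ 34.6 m ✓

Q ≈ 0.0771 m³/s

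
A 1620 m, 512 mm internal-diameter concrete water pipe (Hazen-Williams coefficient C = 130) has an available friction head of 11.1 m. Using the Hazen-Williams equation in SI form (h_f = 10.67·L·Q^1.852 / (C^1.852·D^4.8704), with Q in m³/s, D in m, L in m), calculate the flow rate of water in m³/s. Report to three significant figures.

Q ≈ 0.422 m³/s

Rearranging: Q = [h_f·C^1.852·D^4.8704 / (10.67·L)]^(1/1.852)
Q = [11.1·130^1.852·0.512^4.8704 / (10.67·1620)]^0.540 = 0.4223 m³/s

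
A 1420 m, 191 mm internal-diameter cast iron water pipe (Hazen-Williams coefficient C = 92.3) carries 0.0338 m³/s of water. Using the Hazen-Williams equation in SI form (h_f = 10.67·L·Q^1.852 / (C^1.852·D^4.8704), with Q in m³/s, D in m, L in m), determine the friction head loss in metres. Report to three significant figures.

h_f = 10.67·1420·0.0338^1.852 / (92.3^1.852·0.191^4.8704) = 20.80 m

h_f ≈ 20.8 m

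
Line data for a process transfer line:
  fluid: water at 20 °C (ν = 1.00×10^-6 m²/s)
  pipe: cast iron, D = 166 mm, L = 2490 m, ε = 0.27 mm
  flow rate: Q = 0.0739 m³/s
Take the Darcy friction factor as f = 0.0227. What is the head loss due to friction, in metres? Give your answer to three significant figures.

h_f ≈ 202 m

V = 4Q/(πD²) = 4·0.0739/(π·0.166²) = 3.415 m/s
h_f = f(L/D)V²/(2g) = 0.02270·(2490/0.166)·3.415²/(2·9.81) = 202.3 m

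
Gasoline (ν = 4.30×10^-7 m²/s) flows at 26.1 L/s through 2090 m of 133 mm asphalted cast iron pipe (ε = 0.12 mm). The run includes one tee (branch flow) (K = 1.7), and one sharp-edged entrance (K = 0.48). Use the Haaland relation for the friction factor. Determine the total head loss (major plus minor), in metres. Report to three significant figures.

H_L ≈ 56.0 m

V = 4Q/(πD²) = 1.879 m/s; V²/2g = 0.1799 m
Re = 5.81×10^5, ε/D = 9.02×10^-4 → f = 0.01968 (Haaland)
Major: h_f = f(L/D)·V²/2g = 0.01968·15714·0.1799 = 55.62 m
Minor: ΣK = 2.18; h_m = ΣK·V²/2g = 0.3921 m
Total H_L = 55.62 + 0.3921 = 56.02 m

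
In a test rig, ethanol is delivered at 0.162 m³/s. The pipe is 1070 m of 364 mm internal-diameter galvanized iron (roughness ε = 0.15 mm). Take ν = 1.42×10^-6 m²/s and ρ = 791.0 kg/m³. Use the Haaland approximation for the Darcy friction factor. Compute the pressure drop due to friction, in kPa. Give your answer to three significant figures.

Δp ≈ 48.5 kPa

V = 4Q/(πD²) = 4·0.162/(π·0.364²) = 1.557 m/s
Re = VD/ν = 1.557·0.364/1.42×10^-6 = 3.99×10^5 → turbulent
ε/D = 0.15/364 = 4.12×10^-4
Haaland: f = 0.01721
h_f = f(L/D)V²/(2g) = 0.01721·(1070/0.364)·1.557²/(2·9.81) = 6.249 m
Δp = ρg·h_f = 791.0·9.81·6.249 = 48.49 kPa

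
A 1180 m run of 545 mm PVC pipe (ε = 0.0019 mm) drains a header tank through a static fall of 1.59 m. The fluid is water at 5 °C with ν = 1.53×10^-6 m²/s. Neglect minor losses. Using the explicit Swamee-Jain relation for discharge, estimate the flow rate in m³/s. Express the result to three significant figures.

Swamee-Jain (Type II): Q = -0.965·√(gD⁵h_f/L)·ln[ε/(3.7D) + √(3.17ν²L/(gD³h_f))]
√(gD⁵h_f/L) = √(9.81·0.545⁵·1.59/1180) = 0.02521
ε/(3.7D) = 9.42×10^-7; √(3.17ν²L/(gD³h_f)) = 5.89×10^-5
Q = -0.965·0.02521·ln(5.983×10^-5) = 0.2366 m³/s
Check: V = 1.01 m/s, Re = 3.61×10^5, f = 0.01393, h_f = 1.58 m ≈ 1.59 m ✓

Q ≈ 0.237 m³/s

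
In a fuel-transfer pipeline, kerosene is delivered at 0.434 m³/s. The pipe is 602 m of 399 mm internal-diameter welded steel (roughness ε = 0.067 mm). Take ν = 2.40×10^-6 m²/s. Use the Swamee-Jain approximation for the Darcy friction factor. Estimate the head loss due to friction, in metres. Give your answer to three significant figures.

V = 4Q/(πD²) = 4·0.434/(π·0.399²) = 3.471 m/s
Re = VD/ν = 3.471·0.399/2.40×10^-6 = 5.77×10^5 → turbulent
ε/D = 0.067/399 = 1.68×10^-4
Swamee-Jain: f = 0.01501
h_f = f(L/D)V²/(2g) = 0.01501·(602/0.399)·3.471²/(2·9.81) = 13.90 m

h_f ≈ 13.9 m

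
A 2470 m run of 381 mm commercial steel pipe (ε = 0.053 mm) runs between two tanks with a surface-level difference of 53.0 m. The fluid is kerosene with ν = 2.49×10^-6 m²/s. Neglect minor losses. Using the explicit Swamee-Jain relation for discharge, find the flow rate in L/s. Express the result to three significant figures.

Swamee-Jain (Type II): Q = -0.965·√(gD⁵h_f/L)·ln[ε/(3.7D) + √(3.17ν²L/(gD³h_f))]
√(gD⁵h_f/L) = √(9.81·0.381⁵·53.0/2470) = 0.04111
ε/(3.7D) = 3.76×10^-5; √(3.17ν²L/(gD³h_f)) = 4.11×10^-5
Q = -0.965·0.04111·ln(7.868×10^-5) = 0.3749 m³/s
Check: V = 3.29 m/s, Re = 5.03×10^5, f = 0.01489, h_f = 53.2 m ≈ 53.0 m ✓

Q ≈ 375 L/s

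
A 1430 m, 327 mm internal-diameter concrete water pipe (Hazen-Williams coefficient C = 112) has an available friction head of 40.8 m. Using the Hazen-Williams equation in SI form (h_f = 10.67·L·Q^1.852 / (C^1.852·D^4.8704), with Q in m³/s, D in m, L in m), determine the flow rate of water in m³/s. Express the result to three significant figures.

Rearranging: Q = [h_f·C^1.852·D^4.8704 / (10.67·L)]^(1/1.852)
Q = [40.8·112^1.852·0.327^4.8704 / (10.67·1430)]^0.540 = 0.2417 m³/s

Q ≈ 0.242 m³/s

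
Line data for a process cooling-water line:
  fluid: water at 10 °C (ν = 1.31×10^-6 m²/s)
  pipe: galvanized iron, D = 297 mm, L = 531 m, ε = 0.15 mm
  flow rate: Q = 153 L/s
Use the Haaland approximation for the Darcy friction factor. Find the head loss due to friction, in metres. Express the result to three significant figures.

h_f ≈ 7.83 m

V = 4Q/(πD²) = 4·0.153/(π·0.297²) = 2.208 m/s
Re = VD/ν = 2.208·0.297/1.31×10^-6 = 5.01×10^5 → turbulent
ε/D = 0.15/297 = 5.05×10^-4
Haaland: f = 0.01761
h_f = f(L/D)V²/(2g) = 0.01761·(531/0.297)·2.208²/(2·9.81) = 7.826 m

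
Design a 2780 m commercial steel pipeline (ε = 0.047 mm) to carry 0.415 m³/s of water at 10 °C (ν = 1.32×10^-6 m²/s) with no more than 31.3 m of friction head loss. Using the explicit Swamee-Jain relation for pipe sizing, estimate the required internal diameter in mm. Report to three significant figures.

Swamee-Jain (Type III): D = 0.66·[ε^1.25·(LQ²/(gh_f))^4.75 + ν·Q^9.4·(L/(gh_f))^5.2]^0.04
LQ²/(gh_f) = 1.559; L/(gh_f) = 9.054
Term 1 = ε^1.25·(…)^4.75 = 3.21×10^-5; Term 2 = ν·Q^9.4·(…)^5.2 = 3.20×10^-5
D = 0.66·(3.21×10^-5 + 3.20×10^-5)^0.04 = 0.4486 m = 449 mm
Check: V = 2.63 m/s, Re = 8.92×10^5, f = 0.01371, h_f = 29.9 m ≈ 31.3 m ✓

D ≈ 449 mm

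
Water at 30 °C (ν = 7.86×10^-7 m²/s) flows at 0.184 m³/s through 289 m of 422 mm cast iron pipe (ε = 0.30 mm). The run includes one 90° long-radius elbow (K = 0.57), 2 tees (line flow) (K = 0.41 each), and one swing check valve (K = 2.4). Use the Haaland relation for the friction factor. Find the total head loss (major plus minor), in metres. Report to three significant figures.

V = 4Q/(πD²) = 1.316 m/s; V²/2g = 0.08821 m
Re = 7.06×10^5, ε/D = 7.11×10^-4 → f = 0.01861 (Haaland)
Major: h_f = f(L/D)·V²/2g = 0.01861·684.8·0.08821 = 1.124 m
Minor: ΣK = 3.79; h_m = ΣK·V²/2g = 0.3343 m
Total H_L = 1.124 + 0.3343 = 1.459 m

H_L ≈ 1.46 m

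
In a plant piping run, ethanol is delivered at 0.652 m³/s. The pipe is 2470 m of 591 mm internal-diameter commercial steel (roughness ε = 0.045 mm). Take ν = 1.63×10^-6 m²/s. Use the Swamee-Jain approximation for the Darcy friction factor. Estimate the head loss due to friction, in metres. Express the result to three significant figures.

h_f ≈ 16.0 m

V = 4Q/(πD²) = 4·0.652/(π·0.591²) = 2.377 m/s
Re = VD/ν = 2.377·0.591/1.63×10^-6 = 8.62×10^5 → turbulent
ε/D = 0.045/591 = 7.61×10^-5
Swamee-Jain: f = 0.01333
h_f = f(L/D)V²/(2g) = 0.01333·(2470/0.591)·2.377²/(2·9.81) = 16.04 m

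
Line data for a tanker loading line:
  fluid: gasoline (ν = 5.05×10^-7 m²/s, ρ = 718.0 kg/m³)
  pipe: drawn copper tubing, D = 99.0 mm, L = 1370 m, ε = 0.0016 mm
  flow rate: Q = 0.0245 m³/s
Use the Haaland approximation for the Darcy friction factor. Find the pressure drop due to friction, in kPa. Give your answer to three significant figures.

V = 4Q/(πD²) = 4·0.0245/(π·0.0990²) = 3.183 m/s
Re = VD/ν = 3.183·0.0990/5.05×10^-7 = 6.24×10^5 → turbulent
ε/D = 0.0016/99.0 = 1.62×10^-5
Haaland: f = 0.01278
h_f = f(L/D)V²/(2g) = 0.01278·(1370/0.0990)·3.183²/(2·9.81) = 91.31 m
Δp = ρg·h_f = 718.0·9.81·91.31 = 643.2 kPa

Δp ≈ 643 kPa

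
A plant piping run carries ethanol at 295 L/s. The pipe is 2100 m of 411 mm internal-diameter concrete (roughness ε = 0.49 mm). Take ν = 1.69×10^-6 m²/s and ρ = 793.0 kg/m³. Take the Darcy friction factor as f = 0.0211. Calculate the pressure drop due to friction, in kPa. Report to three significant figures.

Δp ≈ 211 kPa

V = 4Q/(πD²) = 4·0.295/(π·0.411²) = 2.224 m/s
h_f = f(L/D)V²/(2g) = 0.02110·(2100/0.411)·2.224²/(2·9.81) = 27.17 m
Δp = ρg·h_f = 793.0·9.81·27.17 = 211.3 kPa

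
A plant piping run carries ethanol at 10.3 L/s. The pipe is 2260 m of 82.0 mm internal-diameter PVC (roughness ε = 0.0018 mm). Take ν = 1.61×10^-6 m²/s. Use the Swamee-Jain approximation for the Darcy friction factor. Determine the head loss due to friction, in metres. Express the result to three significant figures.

V = 4Q/(πD²) = 4·0.0103/(π·0.0820²) = 1.950 m/s
Re = VD/ν = 1.950·0.0820/1.61×10^-6 = 9.93×10^4 → turbulent
ε/D = 0.0018/82.0 = 2.20×10^-5
Swamee-Jain: f = 0.01802
h_f = f(L/D)V²/(2g) = 0.01802·(2260/0.0820)·1.950²/(2·9.81) = 96.30 m

h_f ≈ 96.3 m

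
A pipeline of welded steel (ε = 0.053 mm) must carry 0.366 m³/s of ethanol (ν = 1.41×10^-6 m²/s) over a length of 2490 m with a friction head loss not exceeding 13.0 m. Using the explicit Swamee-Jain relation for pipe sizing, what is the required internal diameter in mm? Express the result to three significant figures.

Swamee-Jain (Type III): D = 0.66·[ε^1.25·(LQ²/(gh_f))^4.75 + ν·Q^9.4·(L/(gh_f))^5.2]^0.04
LQ²/(gh_f) = 2.615; L/(gh_f) = 19.52
Term 1 = ε^1.25·(…)^4.75 = 4.35×10^-4; Term 2 = ν·Q^9.4·(…)^5.2 = 5.71×10^-4
D = 0.66·(4.35×10^-4 + 5.71×10^-4)^0.04 = 0.5008 m = 501 mm
Check: V = 1.86 m/s, Re = 6.60×10^5, f = 0.01411, h_f = 12.3 m ≈ 13.0 m ✓

D ≈ 501 mm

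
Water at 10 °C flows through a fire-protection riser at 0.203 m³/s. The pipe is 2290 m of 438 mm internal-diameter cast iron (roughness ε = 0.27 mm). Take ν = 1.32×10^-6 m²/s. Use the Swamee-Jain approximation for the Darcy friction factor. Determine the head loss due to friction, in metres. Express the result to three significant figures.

h_f ≈ 8.98 m

V = 4Q/(πD²) = 4·0.203/(π·0.438²) = 1.347 m/s
Re = VD/ν = 1.347·0.438/1.32×10^-6 = 4.47×10^5 → turbulent
ε/D = 0.27/438 = 6.16×10^-4
Swamee-Jain: f = 0.01856
h_f = f(L/D)V²/(2g) = 0.01856·(2290/0.438)·1.347²/(2·9.81) = 8.978 m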